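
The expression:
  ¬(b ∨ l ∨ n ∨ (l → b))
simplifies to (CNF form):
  False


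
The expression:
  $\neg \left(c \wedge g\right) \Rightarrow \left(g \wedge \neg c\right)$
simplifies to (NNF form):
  $g$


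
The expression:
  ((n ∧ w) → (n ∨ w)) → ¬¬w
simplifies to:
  w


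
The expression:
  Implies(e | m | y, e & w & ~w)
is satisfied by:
  {e: False, y: False, m: False}


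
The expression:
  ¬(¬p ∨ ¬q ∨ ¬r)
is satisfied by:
  {r: True, p: True, q: True}


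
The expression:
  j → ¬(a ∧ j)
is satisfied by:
  {a: False, j: False}
  {j: True, a: False}
  {a: True, j: False}


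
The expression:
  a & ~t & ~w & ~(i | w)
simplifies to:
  a & ~i & ~t & ~w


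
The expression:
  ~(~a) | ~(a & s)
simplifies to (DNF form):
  True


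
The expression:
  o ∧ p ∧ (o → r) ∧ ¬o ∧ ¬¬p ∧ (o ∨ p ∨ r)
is never true.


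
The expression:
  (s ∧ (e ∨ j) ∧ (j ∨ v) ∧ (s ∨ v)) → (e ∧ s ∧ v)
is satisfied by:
  {v: True, e: True, s: False, j: False}
  {v: True, e: False, s: False, j: False}
  {e: True, v: False, s: False, j: False}
  {v: False, e: False, s: False, j: False}
  {j: True, v: True, e: True, s: False}
  {j: True, v: True, e: False, s: False}
  {j: True, e: True, v: False, s: False}
  {j: True, e: False, v: False, s: False}
  {v: True, s: True, e: True, j: False}
  {v: True, s: True, e: False, j: False}
  {s: True, e: True, v: False, j: False}
  {s: True, v: False, e: False, j: False}
  {j: True, v: True, s: True, e: True}


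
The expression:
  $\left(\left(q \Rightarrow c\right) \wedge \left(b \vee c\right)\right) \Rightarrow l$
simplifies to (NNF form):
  $l \vee \left(q \wedge \neg c\right) \vee \left(\neg b \wedge \neg c\right)$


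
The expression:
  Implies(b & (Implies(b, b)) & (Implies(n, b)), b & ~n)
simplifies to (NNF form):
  ~b | ~n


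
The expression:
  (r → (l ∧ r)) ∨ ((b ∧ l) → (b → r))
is always true.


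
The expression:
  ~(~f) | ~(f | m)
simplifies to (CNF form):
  f | ~m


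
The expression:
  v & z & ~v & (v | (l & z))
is never true.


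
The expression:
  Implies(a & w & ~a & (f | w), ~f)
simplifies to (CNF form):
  True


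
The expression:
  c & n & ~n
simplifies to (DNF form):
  False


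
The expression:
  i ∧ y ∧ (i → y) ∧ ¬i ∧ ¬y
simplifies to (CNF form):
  False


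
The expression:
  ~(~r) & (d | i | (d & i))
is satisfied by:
  {r: True, i: True, d: True}
  {r: True, i: True, d: False}
  {r: True, d: True, i: False}


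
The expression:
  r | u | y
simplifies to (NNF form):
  r | u | y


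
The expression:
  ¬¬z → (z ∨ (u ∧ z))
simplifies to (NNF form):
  True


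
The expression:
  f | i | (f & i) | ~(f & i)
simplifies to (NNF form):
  True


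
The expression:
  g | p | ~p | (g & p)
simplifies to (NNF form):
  True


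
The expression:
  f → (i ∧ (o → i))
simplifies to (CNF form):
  i ∨ ¬f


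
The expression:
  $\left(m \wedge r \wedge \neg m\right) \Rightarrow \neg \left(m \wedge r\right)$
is always true.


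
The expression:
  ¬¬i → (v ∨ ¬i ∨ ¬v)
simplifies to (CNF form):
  True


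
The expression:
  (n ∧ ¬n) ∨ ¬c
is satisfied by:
  {c: False}


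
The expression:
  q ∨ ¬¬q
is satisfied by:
  {q: True}


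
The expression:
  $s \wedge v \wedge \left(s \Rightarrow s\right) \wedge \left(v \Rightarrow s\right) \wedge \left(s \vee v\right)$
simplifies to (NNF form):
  $s \wedge v$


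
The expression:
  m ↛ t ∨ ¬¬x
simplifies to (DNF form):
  x ∨ (m ∧ ¬t)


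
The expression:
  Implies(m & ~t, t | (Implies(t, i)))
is always true.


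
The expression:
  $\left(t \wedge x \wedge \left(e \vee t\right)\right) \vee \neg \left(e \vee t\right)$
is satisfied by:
  {x: True, e: False, t: False}
  {x: False, e: False, t: False}
  {t: True, x: True, e: False}
  {t: True, e: True, x: True}


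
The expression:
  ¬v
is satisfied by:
  {v: False}


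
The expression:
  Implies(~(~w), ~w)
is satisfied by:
  {w: False}


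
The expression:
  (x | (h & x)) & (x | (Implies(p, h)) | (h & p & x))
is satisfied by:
  {x: True}


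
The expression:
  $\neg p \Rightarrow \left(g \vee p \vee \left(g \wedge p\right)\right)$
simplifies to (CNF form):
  $g \vee p$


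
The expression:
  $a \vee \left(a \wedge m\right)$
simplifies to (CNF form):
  $a$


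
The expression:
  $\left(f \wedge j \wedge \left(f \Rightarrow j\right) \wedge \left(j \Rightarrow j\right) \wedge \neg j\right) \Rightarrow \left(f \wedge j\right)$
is always true.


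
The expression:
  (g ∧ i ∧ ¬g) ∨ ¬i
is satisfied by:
  {i: False}


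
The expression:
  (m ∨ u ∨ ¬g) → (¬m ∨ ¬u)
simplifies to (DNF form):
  ¬m ∨ ¬u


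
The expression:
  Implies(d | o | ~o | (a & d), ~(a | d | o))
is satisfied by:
  {d: False, o: False, a: False}


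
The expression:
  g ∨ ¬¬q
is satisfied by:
  {q: True, g: True}
  {q: True, g: False}
  {g: True, q: False}


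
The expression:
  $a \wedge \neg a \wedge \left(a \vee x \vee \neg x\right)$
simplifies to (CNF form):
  $\text{False}$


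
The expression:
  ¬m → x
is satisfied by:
  {x: True, m: True}
  {x: True, m: False}
  {m: True, x: False}


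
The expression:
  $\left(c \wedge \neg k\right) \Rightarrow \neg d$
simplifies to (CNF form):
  $k \vee \neg c \vee \neg d$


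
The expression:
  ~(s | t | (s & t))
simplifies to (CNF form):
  ~s & ~t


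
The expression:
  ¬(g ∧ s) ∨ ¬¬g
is always true.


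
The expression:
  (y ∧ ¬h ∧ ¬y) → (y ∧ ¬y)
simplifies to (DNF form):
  True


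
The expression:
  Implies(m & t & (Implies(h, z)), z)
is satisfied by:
  {h: True, z: True, m: False, t: False}
  {h: True, m: False, t: False, z: False}
  {z: True, m: False, t: False, h: False}
  {z: False, m: False, t: False, h: False}
  {h: True, t: True, z: True, m: False}
  {h: True, t: True, z: False, m: False}
  {t: True, z: True, h: False, m: False}
  {t: True, h: False, m: False, z: False}
  {z: True, h: True, m: True, t: False}
  {h: True, m: True, z: False, t: False}
  {z: True, m: True, h: False, t: False}
  {m: True, h: False, t: False, z: False}
  {h: True, t: True, m: True, z: True}
  {h: True, t: True, m: True, z: False}
  {t: True, m: True, z: True, h: False}


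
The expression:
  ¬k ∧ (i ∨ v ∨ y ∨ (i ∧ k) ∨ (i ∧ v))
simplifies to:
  ¬k ∧ (i ∨ v ∨ y)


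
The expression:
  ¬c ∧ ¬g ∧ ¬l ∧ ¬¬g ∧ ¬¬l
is never true.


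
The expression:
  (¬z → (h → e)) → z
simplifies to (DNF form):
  z ∨ (h ∧ ¬e)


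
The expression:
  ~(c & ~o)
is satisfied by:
  {o: True, c: False}
  {c: False, o: False}
  {c: True, o: True}


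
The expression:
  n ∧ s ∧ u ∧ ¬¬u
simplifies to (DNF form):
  n ∧ s ∧ u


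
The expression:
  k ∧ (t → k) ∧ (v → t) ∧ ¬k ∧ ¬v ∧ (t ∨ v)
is never true.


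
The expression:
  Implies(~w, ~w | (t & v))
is always true.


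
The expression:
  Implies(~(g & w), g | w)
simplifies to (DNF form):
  g | w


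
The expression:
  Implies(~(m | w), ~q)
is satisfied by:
  {m: True, w: True, q: False}
  {m: True, w: False, q: False}
  {w: True, m: False, q: False}
  {m: False, w: False, q: False}
  {m: True, q: True, w: True}
  {m: True, q: True, w: False}
  {q: True, w: True, m: False}


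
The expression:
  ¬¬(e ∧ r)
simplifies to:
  e ∧ r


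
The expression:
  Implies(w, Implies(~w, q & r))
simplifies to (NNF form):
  True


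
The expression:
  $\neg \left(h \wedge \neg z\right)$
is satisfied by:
  {z: True, h: False}
  {h: False, z: False}
  {h: True, z: True}


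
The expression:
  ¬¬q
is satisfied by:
  {q: True}


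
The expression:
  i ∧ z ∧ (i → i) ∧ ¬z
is never true.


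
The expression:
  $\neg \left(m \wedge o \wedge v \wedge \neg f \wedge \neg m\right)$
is always true.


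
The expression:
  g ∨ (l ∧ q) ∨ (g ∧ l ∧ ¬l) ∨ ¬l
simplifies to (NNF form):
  g ∨ q ∨ ¬l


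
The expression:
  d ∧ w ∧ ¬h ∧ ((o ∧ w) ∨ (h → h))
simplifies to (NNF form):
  d ∧ w ∧ ¬h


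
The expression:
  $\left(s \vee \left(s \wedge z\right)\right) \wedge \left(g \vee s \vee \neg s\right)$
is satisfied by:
  {s: True}


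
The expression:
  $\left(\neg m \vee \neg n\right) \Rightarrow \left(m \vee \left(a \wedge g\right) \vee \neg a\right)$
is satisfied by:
  {m: True, g: True, a: False}
  {m: True, g: False, a: False}
  {g: True, m: False, a: False}
  {m: False, g: False, a: False}
  {a: True, m: True, g: True}
  {a: True, m: True, g: False}
  {a: True, g: True, m: False}


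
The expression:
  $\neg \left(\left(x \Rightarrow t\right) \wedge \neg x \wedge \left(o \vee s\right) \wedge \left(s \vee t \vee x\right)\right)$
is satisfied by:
  {x: True, o: False, t: False, s: False}
  {x: True, t: True, o: False, s: False}
  {x: True, o: True, t: False, s: False}
  {x: True, t: True, o: True, s: False}
  {x: True, s: True, o: False, t: False}
  {x: True, s: True, t: True, o: False}
  {x: True, s: True, o: True, t: False}
  {x: True, s: True, t: True, o: True}
  {s: False, o: False, t: False, x: False}
  {t: True, s: False, o: False, x: False}
  {o: True, s: False, t: False, x: False}


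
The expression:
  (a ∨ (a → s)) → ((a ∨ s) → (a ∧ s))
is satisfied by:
  {s: False, a: False}
  {a: True, s: True}


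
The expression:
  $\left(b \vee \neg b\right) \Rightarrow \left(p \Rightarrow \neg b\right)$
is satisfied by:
  {p: False, b: False}
  {b: True, p: False}
  {p: True, b: False}


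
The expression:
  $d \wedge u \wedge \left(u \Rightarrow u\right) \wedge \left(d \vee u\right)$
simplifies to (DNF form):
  $d \wedge u$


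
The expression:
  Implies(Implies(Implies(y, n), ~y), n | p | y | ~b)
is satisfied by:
  {n: True, y: True, p: True, b: False}
  {n: True, y: True, p: False, b: False}
  {n: True, p: True, b: False, y: False}
  {n: True, p: False, b: False, y: False}
  {y: True, p: True, b: False, n: False}
  {y: True, p: False, b: False, n: False}
  {p: True, y: False, b: False, n: False}
  {p: False, y: False, b: False, n: False}
  {n: True, y: True, b: True, p: True}
  {n: True, y: True, b: True, p: False}
  {n: True, b: True, p: True, y: False}
  {n: True, b: True, p: False, y: False}
  {b: True, y: True, p: True, n: False}
  {b: True, y: True, p: False, n: False}
  {b: True, p: True, y: False, n: False}


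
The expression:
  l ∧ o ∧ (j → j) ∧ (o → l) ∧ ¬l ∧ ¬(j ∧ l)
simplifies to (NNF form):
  False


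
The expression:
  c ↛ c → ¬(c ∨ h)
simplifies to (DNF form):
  True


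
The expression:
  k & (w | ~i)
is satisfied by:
  {w: True, k: True, i: False}
  {k: True, i: False, w: False}
  {i: True, w: True, k: True}


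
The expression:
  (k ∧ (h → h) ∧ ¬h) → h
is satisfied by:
  {h: True, k: False}
  {k: False, h: False}
  {k: True, h: True}


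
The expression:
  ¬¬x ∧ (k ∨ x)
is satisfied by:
  {x: True}


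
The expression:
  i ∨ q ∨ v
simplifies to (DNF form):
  i ∨ q ∨ v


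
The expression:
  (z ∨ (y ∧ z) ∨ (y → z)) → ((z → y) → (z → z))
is always true.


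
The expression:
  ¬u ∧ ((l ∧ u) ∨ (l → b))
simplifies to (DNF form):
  (b ∧ ¬u) ∨ (¬l ∧ ¬u)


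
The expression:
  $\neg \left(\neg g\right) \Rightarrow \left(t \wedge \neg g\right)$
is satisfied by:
  {g: False}


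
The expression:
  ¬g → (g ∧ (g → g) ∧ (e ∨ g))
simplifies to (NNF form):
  g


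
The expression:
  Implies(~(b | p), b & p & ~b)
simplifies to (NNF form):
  b | p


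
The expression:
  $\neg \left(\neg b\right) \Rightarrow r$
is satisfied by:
  {r: True, b: False}
  {b: False, r: False}
  {b: True, r: True}


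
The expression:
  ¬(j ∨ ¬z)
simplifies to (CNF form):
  z ∧ ¬j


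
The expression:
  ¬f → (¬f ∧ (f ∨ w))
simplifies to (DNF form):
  f ∨ w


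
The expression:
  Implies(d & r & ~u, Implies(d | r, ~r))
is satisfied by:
  {u: True, d: False, r: False}
  {u: False, d: False, r: False}
  {r: True, u: True, d: False}
  {r: True, u: False, d: False}
  {d: True, u: True, r: False}
  {d: True, u: False, r: False}
  {d: True, r: True, u: True}


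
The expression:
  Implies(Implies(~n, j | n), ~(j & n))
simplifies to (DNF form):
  ~j | ~n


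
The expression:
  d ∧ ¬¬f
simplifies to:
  d ∧ f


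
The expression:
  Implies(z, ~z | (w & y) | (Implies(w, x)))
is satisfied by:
  {y: True, x: True, z: False, w: False}
  {y: True, x: False, z: False, w: False}
  {x: True, y: False, z: False, w: False}
  {y: False, x: False, z: False, w: False}
  {w: True, y: True, x: True, z: False}
  {w: True, y: True, x: False, z: False}
  {w: True, x: True, y: False, z: False}
  {w: True, x: False, y: False, z: False}
  {y: True, z: True, x: True, w: False}
  {y: True, z: True, x: False, w: False}
  {z: True, x: True, y: False, w: False}
  {z: True, y: False, x: False, w: False}
  {w: True, z: True, y: True, x: True}
  {w: True, z: True, y: True, x: False}
  {w: True, z: True, x: True, y: False}


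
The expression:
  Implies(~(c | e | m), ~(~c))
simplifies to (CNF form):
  c | e | m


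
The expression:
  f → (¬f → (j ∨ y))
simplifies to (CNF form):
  True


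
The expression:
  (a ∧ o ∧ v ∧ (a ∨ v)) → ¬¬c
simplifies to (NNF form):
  c ∨ ¬a ∨ ¬o ∨ ¬v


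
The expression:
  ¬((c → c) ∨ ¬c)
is never true.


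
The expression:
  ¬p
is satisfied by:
  {p: False}


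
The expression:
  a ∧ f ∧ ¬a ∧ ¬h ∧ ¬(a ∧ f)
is never true.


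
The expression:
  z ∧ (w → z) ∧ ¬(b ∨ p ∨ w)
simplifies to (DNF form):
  z ∧ ¬b ∧ ¬p ∧ ¬w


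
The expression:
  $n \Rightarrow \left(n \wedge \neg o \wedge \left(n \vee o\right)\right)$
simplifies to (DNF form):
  $\neg n \vee \neg o$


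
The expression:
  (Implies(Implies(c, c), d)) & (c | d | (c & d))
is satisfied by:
  {d: True}


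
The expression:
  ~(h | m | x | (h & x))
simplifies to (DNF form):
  ~h & ~m & ~x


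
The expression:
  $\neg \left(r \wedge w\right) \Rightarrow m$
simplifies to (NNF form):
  $m \vee \left(r \wedge w\right)$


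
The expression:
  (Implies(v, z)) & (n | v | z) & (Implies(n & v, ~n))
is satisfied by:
  {z: True, v: False, n: False}
  {n: True, z: True, v: False}
  {n: True, v: False, z: False}
  {z: True, v: True, n: False}


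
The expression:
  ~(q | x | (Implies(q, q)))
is never true.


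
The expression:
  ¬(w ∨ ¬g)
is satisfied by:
  {g: True, w: False}


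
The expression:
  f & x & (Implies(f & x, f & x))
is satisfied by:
  {x: True, f: True}


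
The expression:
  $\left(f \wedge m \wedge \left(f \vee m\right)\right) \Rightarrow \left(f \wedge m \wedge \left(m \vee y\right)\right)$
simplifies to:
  $\text{True}$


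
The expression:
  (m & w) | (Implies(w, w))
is always true.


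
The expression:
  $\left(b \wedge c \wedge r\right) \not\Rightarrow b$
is never true.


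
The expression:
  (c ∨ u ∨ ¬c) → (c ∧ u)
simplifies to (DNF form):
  c ∧ u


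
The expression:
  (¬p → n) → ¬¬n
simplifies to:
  n ∨ ¬p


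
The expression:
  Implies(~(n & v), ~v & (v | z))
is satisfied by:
  {n: True, z: True, v: False}
  {z: True, v: False, n: False}
  {n: True, z: True, v: True}
  {n: True, v: True, z: False}


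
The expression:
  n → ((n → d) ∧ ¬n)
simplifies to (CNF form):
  ¬n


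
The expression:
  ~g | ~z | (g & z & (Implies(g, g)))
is always true.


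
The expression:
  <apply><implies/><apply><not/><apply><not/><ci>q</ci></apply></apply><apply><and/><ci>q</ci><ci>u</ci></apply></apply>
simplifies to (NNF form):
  <apply><or/><ci>u</ci><apply><not/><ci>q</ci></apply></apply>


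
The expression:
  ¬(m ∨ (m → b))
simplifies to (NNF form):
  False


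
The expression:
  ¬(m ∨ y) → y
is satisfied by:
  {y: True, m: True}
  {y: True, m: False}
  {m: True, y: False}


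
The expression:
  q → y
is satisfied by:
  {y: True, q: False}
  {q: False, y: False}
  {q: True, y: True}


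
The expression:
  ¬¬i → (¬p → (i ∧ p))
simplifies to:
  p ∨ ¬i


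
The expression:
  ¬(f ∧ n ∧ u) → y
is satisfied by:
  {n: True, y: True, u: True, f: True}
  {n: True, y: True, u: True, f: False}
  {n: True, y: True, f: True, u: False}
  {n: True, y: True, f: False, u: False}
  {y: True, u: True, f: True, n: False}
  {y: True, u: True, f: False, n: False}
  {y: True, u: False, f: True, n: False}
  {y: True, u: False, f: False, n: False}
  {n: True, u: True, f: True, y: False}


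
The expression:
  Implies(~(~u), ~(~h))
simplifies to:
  h | ~u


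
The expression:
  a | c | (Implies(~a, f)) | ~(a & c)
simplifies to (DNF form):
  True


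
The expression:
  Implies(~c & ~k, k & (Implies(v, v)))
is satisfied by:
  {k: True, c: True}
  {k: True, c: False}
  {c: True, k: False}


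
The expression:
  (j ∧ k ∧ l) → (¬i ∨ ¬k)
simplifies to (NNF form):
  ¬i ∨ ¬j ∨ ¬k ∨ ¬l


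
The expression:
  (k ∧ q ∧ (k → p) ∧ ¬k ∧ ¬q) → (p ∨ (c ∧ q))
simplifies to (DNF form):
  True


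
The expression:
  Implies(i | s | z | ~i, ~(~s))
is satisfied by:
  {s: True}


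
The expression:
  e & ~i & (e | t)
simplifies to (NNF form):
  e & ~i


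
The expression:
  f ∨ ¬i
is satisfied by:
  {f: True, i: False}
  {i: False, f: False}
  {i: True, f: True}


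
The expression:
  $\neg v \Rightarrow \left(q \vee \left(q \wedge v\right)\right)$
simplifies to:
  $q \vee v$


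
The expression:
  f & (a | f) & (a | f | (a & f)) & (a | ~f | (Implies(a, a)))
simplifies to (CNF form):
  f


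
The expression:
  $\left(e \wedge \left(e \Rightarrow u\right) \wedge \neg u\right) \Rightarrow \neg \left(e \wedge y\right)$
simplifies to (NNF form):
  $\text{True}$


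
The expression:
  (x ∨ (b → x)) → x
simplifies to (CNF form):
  b ∨ x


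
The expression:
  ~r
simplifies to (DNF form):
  ~r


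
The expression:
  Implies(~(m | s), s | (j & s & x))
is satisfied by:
  {m: True, s: True}
  {m: True, s: False}
  {s: True, m: False}


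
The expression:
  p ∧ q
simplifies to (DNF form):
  p ∧ q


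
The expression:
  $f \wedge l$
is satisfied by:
  {f: True, l: True}


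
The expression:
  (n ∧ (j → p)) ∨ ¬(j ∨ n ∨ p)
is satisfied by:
  {n: True, p: False, j: False}
  {p: False, j: False, n: False}
  {n: True, p: True, j: False}
  {j: True, n: True, p: True}


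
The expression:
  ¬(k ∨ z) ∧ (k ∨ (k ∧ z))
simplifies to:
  False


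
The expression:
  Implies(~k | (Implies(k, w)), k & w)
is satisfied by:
  {k: True}


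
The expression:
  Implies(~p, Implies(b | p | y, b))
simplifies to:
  b | p | ~y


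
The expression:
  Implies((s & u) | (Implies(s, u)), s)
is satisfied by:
  {s: True}


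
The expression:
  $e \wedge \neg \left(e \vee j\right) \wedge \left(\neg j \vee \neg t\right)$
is never true.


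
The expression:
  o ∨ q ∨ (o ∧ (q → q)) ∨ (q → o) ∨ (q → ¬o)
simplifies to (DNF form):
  True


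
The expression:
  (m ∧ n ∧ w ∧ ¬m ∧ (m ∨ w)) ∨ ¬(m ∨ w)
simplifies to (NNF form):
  ¬m ∧ ¬w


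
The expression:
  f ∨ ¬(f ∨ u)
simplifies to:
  f ∨ ¬u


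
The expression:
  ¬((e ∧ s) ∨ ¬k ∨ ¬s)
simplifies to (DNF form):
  k ∧ s ∧ ¬e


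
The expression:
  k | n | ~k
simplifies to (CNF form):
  True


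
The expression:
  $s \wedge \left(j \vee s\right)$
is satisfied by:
  {s: True}


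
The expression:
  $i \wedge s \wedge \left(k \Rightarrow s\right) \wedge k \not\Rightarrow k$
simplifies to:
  $\text{False}$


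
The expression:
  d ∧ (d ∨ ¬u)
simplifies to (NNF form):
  d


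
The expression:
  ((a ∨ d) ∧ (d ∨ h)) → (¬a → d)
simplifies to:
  True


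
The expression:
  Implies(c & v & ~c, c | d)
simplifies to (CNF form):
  True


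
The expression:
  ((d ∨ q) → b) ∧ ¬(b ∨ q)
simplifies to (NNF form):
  ¬b ∧ ¬d ∧ ¬q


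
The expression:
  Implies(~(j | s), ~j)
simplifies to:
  True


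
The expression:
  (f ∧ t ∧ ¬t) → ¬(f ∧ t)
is always true.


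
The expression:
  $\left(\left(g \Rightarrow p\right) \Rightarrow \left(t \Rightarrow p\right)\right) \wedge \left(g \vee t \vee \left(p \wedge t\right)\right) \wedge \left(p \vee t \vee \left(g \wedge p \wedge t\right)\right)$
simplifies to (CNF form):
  $\left(g \vee p\right) \wedge \left(g \vee t\right) \wedge \left(p \vee t\right) \wedge \left(g \vee p \vee t\right)$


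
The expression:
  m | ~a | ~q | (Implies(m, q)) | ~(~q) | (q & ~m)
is always true.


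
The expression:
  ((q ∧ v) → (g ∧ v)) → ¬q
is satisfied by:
  {v: True, q: False, g: False}
  {v: False, q: False, g: False}
  {g: True, v: True, q: False}
  {g: True, v: False, q: False}
  {q: True, v: True, g: False}


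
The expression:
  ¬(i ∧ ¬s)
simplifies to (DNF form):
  s ∨ ¬i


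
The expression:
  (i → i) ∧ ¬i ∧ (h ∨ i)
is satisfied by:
  {h: True, i: False}


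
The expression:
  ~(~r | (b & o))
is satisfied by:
  {r: True, o: False, b: False}
  {b: True, r: True, o: False}
  {o: True, r: True, b: False}


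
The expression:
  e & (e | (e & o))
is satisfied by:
  {e: True}


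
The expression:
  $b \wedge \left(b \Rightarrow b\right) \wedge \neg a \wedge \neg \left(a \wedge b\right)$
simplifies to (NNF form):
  $b \wedge \neg a$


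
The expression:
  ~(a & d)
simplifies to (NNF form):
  ~a | ~d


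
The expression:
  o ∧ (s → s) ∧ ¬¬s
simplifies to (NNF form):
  o ∧ s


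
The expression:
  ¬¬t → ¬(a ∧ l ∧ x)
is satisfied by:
  {l: False, t: False, a: False, x: False}
  {x: True, l: False, t: False, a: False}
  {a: True, l: False, t: False, x: False}
  {x: True, a: True, l: False, t: False}
  {t: True, x: False, l: False, a: False}
  {x: True, t: True, l: False, a: False}
  {a: True, t: True, x: False, l: False}
  {x: True, a: True, t: True, l: False}
  {l: True, a: False, t: False, x: False}
  {x: True, l: True, a: False, t: False}
  {a: True, l: True, x: False, t: False}
  {x: True, a: True, l: True, t: False}
  {t: True, l: True, a: False, x: False}
  {x: True, t: True, l: True, a: False}
  {a: True, t: True, l: True, x: False}


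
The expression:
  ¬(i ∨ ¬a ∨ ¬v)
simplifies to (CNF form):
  a ∧ v ∧ ¬i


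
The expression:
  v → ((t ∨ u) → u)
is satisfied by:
  {u: True, v: False, t: False}
  {v: False, t: False, u: False}
  {u: True, t: True, v: False}
  {t: True, v: False, u: False}
  {u: True, v: True, t: False}
  {v: True, u: False, t: False}
  {u: True, t: True, v: True}


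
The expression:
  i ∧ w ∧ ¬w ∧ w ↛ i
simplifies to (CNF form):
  False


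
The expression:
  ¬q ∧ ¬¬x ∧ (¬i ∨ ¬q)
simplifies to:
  x ∧ ¬q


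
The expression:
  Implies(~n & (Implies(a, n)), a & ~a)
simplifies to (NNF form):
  a | n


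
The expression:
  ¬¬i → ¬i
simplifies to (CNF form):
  ¬i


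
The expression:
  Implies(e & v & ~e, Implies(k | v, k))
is always true.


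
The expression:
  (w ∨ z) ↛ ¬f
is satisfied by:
  {z: True, w: True, f: True}
  {z: True, f: True, w: False}
  {w: True, f: True, z: False}


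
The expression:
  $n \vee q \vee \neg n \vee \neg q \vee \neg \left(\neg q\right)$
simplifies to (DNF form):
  $\text{True}$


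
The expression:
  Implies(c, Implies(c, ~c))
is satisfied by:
  {c: False}


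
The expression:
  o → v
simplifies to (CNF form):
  v ∨ ¬o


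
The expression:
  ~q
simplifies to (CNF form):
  ~q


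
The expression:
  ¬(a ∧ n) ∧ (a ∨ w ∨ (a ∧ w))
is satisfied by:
  {w: True, n: False, a: False}
  {a: True, w: True, n: False}
  {a: True, n: False, w: False}
  {w: True, n: True, a: False}


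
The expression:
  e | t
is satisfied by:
  {t: True, e: True}
  {t: True, e: False}
  {e: True, t: False}


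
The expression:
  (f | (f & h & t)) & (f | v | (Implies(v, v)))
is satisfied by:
  {f: True}


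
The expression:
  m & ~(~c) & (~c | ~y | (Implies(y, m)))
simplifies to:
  c & m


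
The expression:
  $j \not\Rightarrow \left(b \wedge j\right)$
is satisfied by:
  {j: True, b: False}


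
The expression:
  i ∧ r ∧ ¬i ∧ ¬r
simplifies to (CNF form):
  False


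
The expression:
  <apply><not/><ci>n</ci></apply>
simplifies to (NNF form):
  <apply><not/><ci>n</ci></apply>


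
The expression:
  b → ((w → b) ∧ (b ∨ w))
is always true.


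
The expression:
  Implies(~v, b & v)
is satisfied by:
  {v: True}


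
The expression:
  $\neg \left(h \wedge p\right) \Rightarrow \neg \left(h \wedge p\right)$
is always true.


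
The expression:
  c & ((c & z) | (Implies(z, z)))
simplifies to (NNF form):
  c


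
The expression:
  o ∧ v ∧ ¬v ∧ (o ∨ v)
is never true.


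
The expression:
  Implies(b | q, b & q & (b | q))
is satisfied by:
  {b: False, q: False}
  {q: True, b: True}


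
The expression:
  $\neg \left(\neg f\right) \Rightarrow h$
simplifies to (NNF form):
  $h \vee \neg f$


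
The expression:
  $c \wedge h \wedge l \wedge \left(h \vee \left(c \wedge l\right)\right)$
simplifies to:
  $c \wedge h \wedge l$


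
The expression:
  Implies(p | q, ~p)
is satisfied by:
  {p: False}


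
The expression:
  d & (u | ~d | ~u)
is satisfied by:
  {d: True}


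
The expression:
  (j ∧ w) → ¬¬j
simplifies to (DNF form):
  True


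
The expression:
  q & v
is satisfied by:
  {q: True, v: True}


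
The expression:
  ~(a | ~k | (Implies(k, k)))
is never true.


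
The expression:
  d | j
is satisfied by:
  {d: True, j: True}
  {d: True, j: False}
  {j: True, d: False}


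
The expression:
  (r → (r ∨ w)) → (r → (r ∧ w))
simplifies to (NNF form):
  w ∨ ¬r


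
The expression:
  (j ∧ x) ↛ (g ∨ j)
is never true.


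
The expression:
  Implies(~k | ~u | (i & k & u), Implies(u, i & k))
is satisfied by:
  {k: True, u: False}
  {u: False, k: False}
  {u: True, k: True}


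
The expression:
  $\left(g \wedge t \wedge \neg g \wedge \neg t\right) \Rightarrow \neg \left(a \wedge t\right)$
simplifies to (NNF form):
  $\text{True}$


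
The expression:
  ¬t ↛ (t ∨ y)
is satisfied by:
  {y: False, t: False}


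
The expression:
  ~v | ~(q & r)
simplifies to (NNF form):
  ~q | ~r | ~v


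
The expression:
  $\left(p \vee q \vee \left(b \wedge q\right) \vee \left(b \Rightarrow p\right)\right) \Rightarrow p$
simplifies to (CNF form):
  $\left(b \vee p\right) \wedge \left(p \vee \neg q\right)$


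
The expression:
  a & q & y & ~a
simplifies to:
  False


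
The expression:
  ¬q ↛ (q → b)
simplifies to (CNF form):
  False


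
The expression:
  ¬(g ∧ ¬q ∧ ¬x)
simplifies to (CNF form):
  q ∨ x ∨ ¬g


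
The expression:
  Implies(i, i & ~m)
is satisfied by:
  {m: False, i: False}
  {i: True, m: False}
  {m: True, i: False}


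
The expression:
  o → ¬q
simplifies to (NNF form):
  ¬o ∨ ¬q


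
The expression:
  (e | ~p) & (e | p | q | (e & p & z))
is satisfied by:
  {q: True, e: True, p: False}
  {e: True, p: False, q: False}
  {q: True, e: True, p: True}
  {e: True, p: True, q: False}
  {q: True, p: False, e: False}


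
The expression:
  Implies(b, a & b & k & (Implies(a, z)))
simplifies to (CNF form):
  (a | ~b) & (k | ~b) & (z | ~b)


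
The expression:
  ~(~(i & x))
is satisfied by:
  {i: True, x: True}


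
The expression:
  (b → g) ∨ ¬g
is always true.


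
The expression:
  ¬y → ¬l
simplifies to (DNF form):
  y ∨ ¬l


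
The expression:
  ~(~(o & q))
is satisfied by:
  {o: True, q: True}


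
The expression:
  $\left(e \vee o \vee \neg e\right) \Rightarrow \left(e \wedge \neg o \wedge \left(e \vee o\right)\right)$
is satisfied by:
  {e: True, o: False}


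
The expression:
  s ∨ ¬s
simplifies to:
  True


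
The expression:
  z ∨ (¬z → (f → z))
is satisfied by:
  {z: True, f: False}
  {f: False, z: False}
  {f: True, z: True}


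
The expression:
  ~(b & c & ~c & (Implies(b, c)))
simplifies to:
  True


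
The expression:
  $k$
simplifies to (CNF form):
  $k$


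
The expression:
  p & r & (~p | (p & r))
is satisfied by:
  {r: True, p: True}


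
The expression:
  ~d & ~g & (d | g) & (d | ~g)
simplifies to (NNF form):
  False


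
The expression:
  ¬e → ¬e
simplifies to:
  True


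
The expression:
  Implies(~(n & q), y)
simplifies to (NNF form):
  y | (n & q)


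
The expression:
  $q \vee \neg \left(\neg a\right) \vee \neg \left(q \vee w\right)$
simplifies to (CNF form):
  $a \vee q \vee \neg w$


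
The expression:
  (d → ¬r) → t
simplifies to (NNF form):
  t ∨ (d ∧ r)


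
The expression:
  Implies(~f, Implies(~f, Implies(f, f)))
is always true.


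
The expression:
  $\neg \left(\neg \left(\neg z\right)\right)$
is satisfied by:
  {z: False}


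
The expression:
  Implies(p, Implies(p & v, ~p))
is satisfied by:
  {p: False, v: False}
  {v: True, p: False}
  {p: True, v: False}


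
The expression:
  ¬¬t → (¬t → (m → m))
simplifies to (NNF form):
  True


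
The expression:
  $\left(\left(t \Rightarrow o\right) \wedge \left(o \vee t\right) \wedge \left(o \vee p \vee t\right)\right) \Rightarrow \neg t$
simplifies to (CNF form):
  $\neg o \vee \neg t$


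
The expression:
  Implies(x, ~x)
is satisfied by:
  {x: False}


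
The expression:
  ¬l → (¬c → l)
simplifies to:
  c ∨ l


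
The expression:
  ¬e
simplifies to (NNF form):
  ¬e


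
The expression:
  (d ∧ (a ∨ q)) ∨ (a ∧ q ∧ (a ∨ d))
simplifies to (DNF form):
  (a ∧ d) ∨ (a ∧ q) ∨ (d ∧ q)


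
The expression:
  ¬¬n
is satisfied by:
  {n: True}


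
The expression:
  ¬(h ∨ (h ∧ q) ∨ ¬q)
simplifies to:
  q ∧ ¬h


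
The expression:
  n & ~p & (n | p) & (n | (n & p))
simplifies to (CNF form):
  n & ~p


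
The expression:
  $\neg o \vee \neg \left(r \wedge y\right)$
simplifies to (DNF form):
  $\neg o \vee \neg r \vee \neg y$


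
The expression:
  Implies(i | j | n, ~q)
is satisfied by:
  {i: False, n: False, q: False, j: False}
  {j: True, i: False, n: False, q: False}
  {n: True, j: False, i: False, q: False}
  {j: True, n: True, i: False, q: False}
  {i: True, j: False, n: False, q: False}
  {j: True, i: True, n: False, q: False}
  {n: True, i: True, j: False, q: False}
  {j: True, n: True, i: True, q: False}
  {q: True, j: False, i: False, n: False}


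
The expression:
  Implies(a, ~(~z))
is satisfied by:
  {z: True, a: False}
  {a: False, z: False}
  {a: True, z: True}


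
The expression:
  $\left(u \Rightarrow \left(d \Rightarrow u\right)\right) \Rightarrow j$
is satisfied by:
  {j: True}


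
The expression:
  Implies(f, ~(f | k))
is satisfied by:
  {f: False}


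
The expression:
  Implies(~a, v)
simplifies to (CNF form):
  a | v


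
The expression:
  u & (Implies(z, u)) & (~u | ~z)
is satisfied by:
  {u: True, z: False}


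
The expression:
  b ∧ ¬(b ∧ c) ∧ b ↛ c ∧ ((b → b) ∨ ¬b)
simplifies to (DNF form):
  b ∧ ¬c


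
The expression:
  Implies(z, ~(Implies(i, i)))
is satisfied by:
  {z: False}


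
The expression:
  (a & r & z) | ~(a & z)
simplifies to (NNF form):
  r | ~a | ~z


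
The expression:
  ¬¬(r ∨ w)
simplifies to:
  r ∨ w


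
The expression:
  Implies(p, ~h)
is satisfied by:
  {p: False, h: False}
  {h: True, p: False}
  {p: True, h: False}


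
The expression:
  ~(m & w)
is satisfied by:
  {w: False, m: False}
  {m: True, w: False}
  {w: True, m: False}


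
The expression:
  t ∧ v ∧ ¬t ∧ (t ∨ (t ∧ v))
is never true.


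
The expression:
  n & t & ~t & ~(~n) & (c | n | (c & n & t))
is never true.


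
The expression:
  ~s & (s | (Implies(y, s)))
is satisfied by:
  {y: False, s: False}


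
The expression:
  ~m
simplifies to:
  ~m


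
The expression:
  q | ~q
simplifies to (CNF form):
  True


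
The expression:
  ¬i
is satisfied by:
  {i: False}


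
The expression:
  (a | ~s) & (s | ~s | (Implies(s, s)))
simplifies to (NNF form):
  a | ~s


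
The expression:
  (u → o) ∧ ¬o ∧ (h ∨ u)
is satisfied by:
  {h: True, u: False, o: False}


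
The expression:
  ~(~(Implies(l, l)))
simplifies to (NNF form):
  True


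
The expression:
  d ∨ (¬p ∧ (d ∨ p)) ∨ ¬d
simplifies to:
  True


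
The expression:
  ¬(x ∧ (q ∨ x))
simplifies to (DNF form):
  ¬x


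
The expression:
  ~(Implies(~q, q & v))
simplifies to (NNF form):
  ~q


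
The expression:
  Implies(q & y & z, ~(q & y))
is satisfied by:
  {q: False, z: False, y: False}
  {y: True, q: False, z: False}
  {z: True, q: False, y: False}
  {y: True, z: True, q: False}
  {q: True, y: False, z: False}
  {y: True, q: True, z: False}
  {z: True, q: True, y: False}


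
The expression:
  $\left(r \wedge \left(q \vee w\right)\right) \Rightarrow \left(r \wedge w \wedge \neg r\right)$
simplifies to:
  $\left(\neg q \wedge \neg w\right) \vee \neg r$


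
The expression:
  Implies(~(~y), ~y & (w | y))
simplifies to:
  ~y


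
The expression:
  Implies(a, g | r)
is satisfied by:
  {r: True, g: True, a: False}
  {r: True, g: False, a: False}
  {g: True, r: False, a: False}
  {r: False, g: False, a: False}
  {r: True, a: True, g: True}
  {r: True, a: True, g: False}
  {a: True, g: True, r: False}


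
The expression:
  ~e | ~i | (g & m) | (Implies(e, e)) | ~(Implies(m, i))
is always true.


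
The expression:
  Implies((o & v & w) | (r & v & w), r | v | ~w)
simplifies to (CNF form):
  True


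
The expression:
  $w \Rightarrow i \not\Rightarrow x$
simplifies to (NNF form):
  $\left(i \wedge \neg x\right) \vee \neg w$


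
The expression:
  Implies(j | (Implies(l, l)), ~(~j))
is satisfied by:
  {j: True}


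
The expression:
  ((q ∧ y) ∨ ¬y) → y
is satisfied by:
  {y: True}


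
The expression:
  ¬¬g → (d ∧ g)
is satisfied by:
  {d: True, g: False}
  {g: False, d: False}
  {g: True, d: True}


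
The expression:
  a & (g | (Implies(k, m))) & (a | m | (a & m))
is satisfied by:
  {a: True, m: True, g: True, k: False}
  {a: True, m: True, g: False, k: False}
  {a: True, g: True, k: False, m: False}
  {a: True, g: False, k: False, m: False}
  {a: True, m: True, k: True, g: True}
  {a: True, m: True, k: True, g: False}
  {a: True, k: True, g: True, m: False}


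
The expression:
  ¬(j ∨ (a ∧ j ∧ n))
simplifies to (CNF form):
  ¬j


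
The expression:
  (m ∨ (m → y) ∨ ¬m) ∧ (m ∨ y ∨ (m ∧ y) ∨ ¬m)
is always true.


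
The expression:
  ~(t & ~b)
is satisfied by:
  {b: True, t: False}
  {t: False, b: False}
  {t: True, b: True}


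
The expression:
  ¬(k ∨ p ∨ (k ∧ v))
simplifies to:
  ¬k ∧ ¬p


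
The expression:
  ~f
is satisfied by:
  {f: False}


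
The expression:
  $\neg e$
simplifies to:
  $\neg e$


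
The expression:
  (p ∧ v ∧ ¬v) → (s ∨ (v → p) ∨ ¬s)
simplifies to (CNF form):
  True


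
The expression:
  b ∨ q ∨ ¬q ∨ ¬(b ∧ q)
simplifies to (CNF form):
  True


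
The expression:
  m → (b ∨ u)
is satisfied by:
  {b: True, u: True, m: False}
  {b: True, m: False, u: False}
  {u: True, m: False, b: False}
  {u: False, m: False, b: False}
  {b: True, u: True, m: True}
  {b: True, m: True, u: False}
  {u: True, m: True, b: False}


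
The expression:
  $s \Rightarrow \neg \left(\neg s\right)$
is always true.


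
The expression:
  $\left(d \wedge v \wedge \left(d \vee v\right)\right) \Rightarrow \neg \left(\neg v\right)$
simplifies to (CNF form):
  $\text{True}$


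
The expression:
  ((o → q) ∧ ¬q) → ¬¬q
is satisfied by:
  {q: True, o: True}
  {q: True, o: False}
  {o: True, q: False}


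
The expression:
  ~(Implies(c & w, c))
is never true.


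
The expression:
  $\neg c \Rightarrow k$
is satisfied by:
  {k: True, c: True}
  {k: True, c: False}
  {c: True, k: False}


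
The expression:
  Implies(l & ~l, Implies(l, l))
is always true.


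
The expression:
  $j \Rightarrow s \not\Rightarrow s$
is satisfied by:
  {j: False}


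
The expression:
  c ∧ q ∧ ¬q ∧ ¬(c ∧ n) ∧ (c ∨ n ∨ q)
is never true.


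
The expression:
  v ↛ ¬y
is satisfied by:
  {y: True, v: True}


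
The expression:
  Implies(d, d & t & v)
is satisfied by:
  {t: True, v: True, d: False}
  {t: True, v: False, d: False}
  {v: True, t: False, d: False}
  {t: False, v: False, d: False}
  {d: True, t: True, v: True}


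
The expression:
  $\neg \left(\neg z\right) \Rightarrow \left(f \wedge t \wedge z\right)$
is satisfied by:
  {t: True, f: True, z: False}
  {t: True, f: False, z: False}
  {f: True, t: False, z: False}
  {t: False, f: False, z: False}
  {t: True, z: True, f: True}


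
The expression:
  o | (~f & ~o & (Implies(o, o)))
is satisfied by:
  {o: True, f: False}
  {f: False, o: False}
  {f: True, o: True}


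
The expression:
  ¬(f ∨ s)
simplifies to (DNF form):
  ¬f ∧ ¬s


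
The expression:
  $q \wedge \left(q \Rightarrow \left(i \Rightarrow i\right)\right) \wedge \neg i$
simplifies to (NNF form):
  $q \wedge \neg i$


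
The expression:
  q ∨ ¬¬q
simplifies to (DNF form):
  q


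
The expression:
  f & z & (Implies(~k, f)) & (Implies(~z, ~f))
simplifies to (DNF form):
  f & z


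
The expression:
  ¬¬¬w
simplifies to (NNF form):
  ¬w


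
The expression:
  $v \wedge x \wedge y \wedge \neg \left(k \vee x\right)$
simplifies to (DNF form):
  $\text{False}$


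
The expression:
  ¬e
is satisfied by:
  {e: False}


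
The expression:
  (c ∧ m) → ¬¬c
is always true.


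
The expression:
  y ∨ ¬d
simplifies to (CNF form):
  y ∨ ¬d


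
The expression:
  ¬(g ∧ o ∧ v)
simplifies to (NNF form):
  ¬g ∨ ¬o ∨ ¬v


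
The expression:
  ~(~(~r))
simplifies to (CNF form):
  ~r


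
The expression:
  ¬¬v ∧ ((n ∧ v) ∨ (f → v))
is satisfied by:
  {v: True}
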